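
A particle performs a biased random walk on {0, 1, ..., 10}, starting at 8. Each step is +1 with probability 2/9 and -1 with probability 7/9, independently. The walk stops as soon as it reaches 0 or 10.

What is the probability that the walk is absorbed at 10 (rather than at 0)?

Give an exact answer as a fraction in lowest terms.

Answer: 512404/6277205

Derivation:
Biased walk: p = 2/9, q = 7/9, r = q/p = 7/2
Gambler's ruin: P(hit 10 before 0 | start at 8) = (1 - r^a)/(1 - r^N)
r^8 = 5764801/256; r^10 = 282475249/1024
P = (1 - 5764801/256) / (1 - 282475249/1024) = -5764545/256 / -282474225/1024 = 512404/6277205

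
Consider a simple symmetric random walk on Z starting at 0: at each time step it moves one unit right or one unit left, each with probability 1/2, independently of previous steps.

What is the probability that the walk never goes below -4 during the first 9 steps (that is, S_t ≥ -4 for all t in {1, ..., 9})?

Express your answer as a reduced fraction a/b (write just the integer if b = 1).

Let f(t,s) = #length-t paths at position s with S_1..S_t all ≥ -4.
f(t,s) = f(t-1,s-1) + f(t-1,s+1) for s ≥ -4; f(t,s) = 0 for s < -4.
t=0: f(0,0)=1
t=1: f(1,-1)=1 f(1,1)=1
t=2: f(2,-2)=1 f(2,0)=2 f(2,2)=1
t=3: f(3,-3)=1 f(3,-1)=3 f(3,1)=3 f(3,3)=1
t=4: f(4,-4)=1 f(4,-2)=4 f(4,0)=6 f(4,2)=4 f(4,4)=1
t=5: f(5,-3)=5 f(5,-1)=10 f(5,1)=10 f(5,3)=5 f(5,5)=1
t=6: f(6,-4)=5 f(6,-2)=15 f(6,0)=20 f(6,2)=15 f(6,4)=6 f(6,6)=1
t=7: f(7,-3)=20 f(7,-1)=35 f(7,1)=35 f(7,3)=21 f(7,5)=7 f(7,7)=1
t=8: f(8,-4)=20 f(8,-2)=55 f(8,0)=70 f(8,2)=56 f(8,4)=28 f(8,6)=8 f(8,8)=1
t=9: f(9,-3)=75 f(9,-1)=125 f(9,1)=126 f(9,3)=84 f(9,5)=36 f(9,7)=9 f(9,9)=1
Σ_s f(9,s) = 456
P = 456/512 = 57/64

Answer: 57/64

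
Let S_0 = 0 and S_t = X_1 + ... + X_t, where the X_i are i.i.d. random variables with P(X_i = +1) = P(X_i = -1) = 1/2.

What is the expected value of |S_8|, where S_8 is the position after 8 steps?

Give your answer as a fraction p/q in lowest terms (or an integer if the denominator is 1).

S_8 takes values m ≡ 0 (mod 2) with |m| ≤ 8; P(S_8=m) = C(8,(8+m)/2)/2^8.
Total paths: 2^8 = 256
Distribution: P(S=-8)=1/256, P(S=-6)=8/256, P(S=-4)=28/256, P(S=-2)=56/256, P(S=0)=70/256, P(S=2)=56/256, P(S=4)=28/256, P(S=6)=8/256, P(S=8)=1/256
E[|S_8|] = Σ_m |m|·P(S_8=m) = 560/256 = 35/16

Answer: 35/16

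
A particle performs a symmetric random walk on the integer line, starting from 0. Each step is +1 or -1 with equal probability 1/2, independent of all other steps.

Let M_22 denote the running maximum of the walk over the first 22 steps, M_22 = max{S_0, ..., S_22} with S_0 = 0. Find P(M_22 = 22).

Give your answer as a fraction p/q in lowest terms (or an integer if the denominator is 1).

Let M_22 = max(S_0,...,S_22). Use the reflection principle: for j ≥ 1, #{paths with M_22 ≥ j} = #{S_22 ≥ j} + #{S_22 ≥ j+1}.
By reflection, #{M_22 ≥ 22} = #{S_22 ≥ 22} + #{S_22 ≥ 23} = 1 + 0 = 1.
#{M_22 ≥ 23} = #{S_22 ≥ 23} + #{S_22 ≥ 24} = 0 + 0 = 0.
#{M_22 = 22} = 1 - 0 = 1.
P(M_22 = 22) = 1/4194304 = 1/4194304

Answer: 1/4194304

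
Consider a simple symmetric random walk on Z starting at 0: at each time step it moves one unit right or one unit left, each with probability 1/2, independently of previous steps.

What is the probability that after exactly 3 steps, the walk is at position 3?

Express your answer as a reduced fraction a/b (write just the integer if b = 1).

Answer: 1/8

Derivation:
To reach position 3 after 3 steps: need 3 steps of +1 and 0 of -1.
Favorable paths: C(3,3) = 1
Total paths: 2^3 = 8
P = 1/8 = 1/8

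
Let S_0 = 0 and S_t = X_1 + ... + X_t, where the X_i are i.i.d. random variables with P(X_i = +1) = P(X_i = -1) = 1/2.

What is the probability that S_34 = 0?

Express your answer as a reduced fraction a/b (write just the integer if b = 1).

To return to 0 after 34 steps: need exactly 17 steps of +1 and 17 of -1.
Favorable paths: C(34,17) = 2333606220
Total paths: 2^34 = 17179869184
P = 2333606220/17179869184 = 583401555/4294967296

Answer: 583401555/4294967296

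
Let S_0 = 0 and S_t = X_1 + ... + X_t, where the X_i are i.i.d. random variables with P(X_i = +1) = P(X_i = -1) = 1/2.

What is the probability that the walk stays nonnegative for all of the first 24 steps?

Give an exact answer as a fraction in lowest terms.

Answer: 676039/4194304

Derivation:
Let f(t,s) = #length-t paths at position s with S_1..S_t all ≥ 0.
f(t,s) = f(t-1,s-1) + f(t-1,s+1) for s ≥ 0; f(t,s) = 0 for s < 0.
t=0: f(0,0)=1
t=1: f(1,1)=1
t=2: f(2,0)=1 f(2,2)=1
t=3: f(3,1)=2 f(3,3)=1
t=4: f(4,0)=2 f(4,2)=3 f(4,4)=1
t=5: f(5,1)=5 f(5,3)=4 f(5,5)=1
t=6: f(6,0)=5 f(6,2)=9 f(6,4)=5 f(6,6)=1
t=7: f(7,1)=14 f(7,3)=14 f(7,5)=6 f(7,7)=1
t=8: f(8,0)=14 f(8,2)=28 f(8,4)=20 f(8,6)=7 f(8,8)=1
t=9: f(9,1)=42 f(9,3)=48 f(9,5)=27 f(9,7)=8 f(9,9)=1
t=10: f(10,0)=42 f(10,2)=90 f(10,4)=75 f(10,6)=35 f(10,8)=9 f(10,10)=1
t=11: f(11,1)=132 f(11,3)=165 f(11,5)=110 f(11,7)=44 f(11,9)=10 f(11,11)=1
t=12: f(12,0)=132 f(12,2)=297 f(12,4)=275 f(12,6)=154 f(12,8)=54 f(12,10)=11 f(12,12)=1
t=13: f(13,1)=429 f(13,3)=572 f(13,5)=429 f(13,7)=208 f(13,9)=65 f(13,11)=12 f(13,13)=1
t=14: f(14,0)=429 f(14,2)=1001 f(14,4)=1001 f(14,6)=637 f(14,8)=273 f(14,10)=77 f(14,12)=13 f(14,14)=1
t=15: f(15,1)=1430 f(15,3)=2002 f(15,5)=1638 f(15,7)=910 f(15,9)=350 f(15,11)=90 f(15,13)=14 f(15,15)=1
t=16: f(16,0)=1430 f(16,2)=3432 f(16,4)=3640 f(16,6)=2548 f(16,8)=1260 f(16,10)=440 f(16,12)=104 f(16,14)=15 f(16,16)=1
t=17: f(17,1)=4862 f(17,3)=7072 f(17,5)=6188 f(17,7)=3808 f(17,9)=1700 f(17,11)=544 f(17,13)=119 f(17,15)=16 f(17,17)=1
t=18: f(18,0)=4862 f(18,2)=11934 f(18,4)=13260 f(18,6)=9996 f(18,8)=5508 f(18,10)=2244 f(18,12)=663 f(18,14)=135 f(18,16)=17 f(18,18)=1
t=19: f(19,1)=16796 f(19,3)=25194 f(19,5)=23256 f(19,7)=15504 f(19,9)=7752 f(19,11)=2907 f(19,13)=798 f(19,15)=152 f(19,17)=18 f(19,19)=1
t=20: f(20,0)=16796 f(20,2)=41990 f(20,4)=48450 f(20,6)=38760 f(20,8)=23256 f(20,10)=10659 f(20,12)=3705 f(20,14)=950 f(20,16)=170 f(20,18)=19 f(20,20)=1
t=21: f(21,1)=58786 f(21,3)=90440 f(21,5)=87210 f(21,7)=62016 f(21,9)=33915 f(21,11)=14364 f(21,13)=4655 f(21,15)=1120 f(21,17)=189 f(21,19)=20 f(21,21)=1
t=22: f(22,0)=58786 f(22,2)=149226 f(22,4)=177650 f(22,6)=149226 f(22,8)=95931 f(22,10)=48279 f(22,12)=19019 f(22,14)=5775 f(22,16)=1309 f(22,18)=209 f(22,20)=21 f(22,22)=1
t=23: f(23,1)=208012 f(23,3)=326876 f(23,5)=326876 f(23,7)=245157 f(23,9)=144210 f(23,11)=67298 f(23,13)=24794 f(23,15)=7084 f(23,17)=1518 f(23,19)=230 f(23,21)=22 f(23,23)=1
t=24: f(24,0)=208012 f(24,2)=534888 f(24,4)=653752 f(24,6)=572033 f(24,8)=389367 f(24,10)=211508 f(24,12)=92092 f(24,14)=31878 f(24,16)=8602 f(24,18)=1748 f(24,20)=252 f(24,22)=23 f(24,24)=1
Σ_s f(24,s) = 2704156
P = 2704156/16777216 = 676039/4194304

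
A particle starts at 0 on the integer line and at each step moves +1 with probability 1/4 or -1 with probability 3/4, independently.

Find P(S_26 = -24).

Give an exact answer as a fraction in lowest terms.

Answer: 11014751922759/2251799813685248

Derivation:
To reach position -24 after 26 steps: need 1 step of +1 and 25 steps of -1.
Number of such sequences: C(26,1) = 26
Each has probability (1/4)^1 · (3/4)^25 = 847288609443/4503599627370496
P = 26 · 847288609443/4503599627370496 = 11014751922759/2251799813685248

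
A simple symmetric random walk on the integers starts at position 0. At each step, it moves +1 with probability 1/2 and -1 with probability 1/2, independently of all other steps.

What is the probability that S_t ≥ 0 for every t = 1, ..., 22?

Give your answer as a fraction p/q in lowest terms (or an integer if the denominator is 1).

Answer: 88179/524288

Derivation:
Let f(t,s) = #length-t paths at position s with S_1..S_t all ≥ 0.
f(t,s) = f(t-1,s-1) + f(t-1,s+1) for s ≥ 0; f(t,s) = 0 for s < 0.
t=0: f(0,0)=1
t=1: f(1,1)=1
t=2: f(2,0)=1 f(2,2)=1
t=3: f(3,1)=2 f(3,3)=1
t=4: f(4,0)=2 f(4,2)=3 f(4,4)=1
t=5: f(5,1)=5 f(5,3)=4 f(5,5)=1
t=6: f(6,0)=5 f(6,2)=9 f(6,4)=5 f(6,6)=1
t=7: f(7,1)=14 f(7,3)=14 f(7,5)=6 f(7,7)=1
t=8: f(8,0)=14 f(8,2)=28 f(8,4)=20 f(8,6)=7 f(8,8)=1
t=9: f(9,1)=42 f(9,3)=48 f(9,5)=27 f(9,7)=8 f(9,9)=1
t=10: f(10,0)=42 f(10,2)=90 f(10,4)=75 f(10,6)=35 f(10,8)=9 f(10,10)=1
t=11: f(11,1)=132 f(11,3)=165 f(11,5)=110 f(11,7)=44 f(11,9)=10 f(11,11)=1
t=12: f(12,0)=132 f(12,2)=297 f(12,4)=275 f(12,6)=154 f(12,8)=54 f(12,10)=11 f(12,12)=1
t=13: f(13,1)=429 f(13,3)=572 f(13,5)=429 f(13,7)=208 f(13,9)=65 f(13,11)=12 f(13,13)=1
t=14: f(14,0)=429 f(14,2)=1001 f(14,4)=1001 f(14,6)=637 f(14,8)=273 f(14,10)=77 f(14,12)=13 f(14,14)=1
t=15: f(15,1)=1430 f(15,3)=2002 f(15,5)=1638 f(15,7)=910 f(15,9)=350 f(15,11)=90 f(15,13)=14 f(15,15)=1
t=16: f(16,0)=1430 f(16,2)=3432 f(16,4)=3640 f(16,6)=2548 f(16,8)=1260 f(16,10)=440 f(16,12)=104 f(16,14)=15 f(16,16)=1
t=17: f(17,1)=4862 f(17,3)=7072 f(17,5)=6188 f(17,7)=3808 f(17,9)=1700 f(17,11)=544 f(17,13)=119 f(17,15)=16 f(17,17)=1
t=18: f(18,0)=4862 f(18,2)=11934 f(18,4)=13260 f(18,6)=9996 f(18,8)=5508 f(18,10)=2244 f(18,12)=663 f(18,14)=135 f(18,16)=17 f(18,18)=1
t=19: f(19,1)=16796 f(19,3)=25194 f(19,5)=23256 f(19,7)=15504 f(19,9)=7752 f(19,11)=2907 f(19,13)=798 f(19,15)=152 f(19,17)=18 f(19,19)=1
t=20: f(20,0)=16796 f(20,2)=41990 f(20,4)=48450 f(20,6)=38760 f(20,8)=23256 f(20,10)=10659 f(20,12)=3705 f(20,14)=950 f(20,16)=170 f(20,18)=19 f(20,20)=1
t=21: f(21,1)=58786 f(21,3)=90440 f(21,5)=87210 f(21,7)=62016 f(21,9)=33915 f(21,11)=14364 f(21,13)=4655 f(21,15)=1120 f(21,17)=189 f(21,19)=20 f(21,21)=1
t=22: f(22,0)=58786 f(22,2)=149226 f(22,4)=177650 f(22,6)=149226 f(22,8)=95931 f(22,10)=48279 f(22,12)=19019 f(22,14)=5775 f(22,16)=1309 f(22,18)=209 f(22,20)=21 f(22,22)=1
Σ_s f(22,s) = 705432
P = 705432/4194304 = 88179/524288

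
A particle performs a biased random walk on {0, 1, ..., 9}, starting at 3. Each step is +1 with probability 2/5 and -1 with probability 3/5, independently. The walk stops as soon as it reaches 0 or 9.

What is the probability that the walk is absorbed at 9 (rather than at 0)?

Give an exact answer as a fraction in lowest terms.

Answer: 64/1009

Derivation:
Biased walk: p = 2/5, q = 3/5, r = q/p = 3/2
Gambler's ruin: P(hit 9 before 0 | start at 3) = (1 - r^a)/(1 - r^N)
r^3 = 27/8; r^9 = 19683/512
P = (1 - 27/8) / (1 - 19683/512) = -19/8 / -19171/512 = 64/1009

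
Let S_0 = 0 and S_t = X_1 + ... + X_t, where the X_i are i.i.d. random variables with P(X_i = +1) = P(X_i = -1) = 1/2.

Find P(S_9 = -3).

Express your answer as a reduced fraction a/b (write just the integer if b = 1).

Answer: 21/128

Derivation:
To reach position -3 after 9 steps: need 3 steps of +1 and 6 of -1.
Favorable paths: C(9,3) = 84
Total paths: 2^9 = 512
P = 84/512 = 21/128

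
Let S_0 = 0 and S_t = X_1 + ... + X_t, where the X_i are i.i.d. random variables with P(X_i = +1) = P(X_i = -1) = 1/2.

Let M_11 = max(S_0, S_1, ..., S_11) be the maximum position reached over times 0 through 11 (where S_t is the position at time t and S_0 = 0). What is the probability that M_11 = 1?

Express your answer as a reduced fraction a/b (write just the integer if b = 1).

Answer: 231/1024

Derivation:
Let M_11 = max(S_0,...,S_11). Use the reflection principle: for j ≥ 1, #{paths with M_11 ≥ j} = #{S_11 ≥ j} + #{S_11 ≥ j+1}.
By reflection, #{M_11 ≥ 1} = #{S_11 ≥ 1} + #{S_11 ≥ 2} = 1024 + 562 = 1586.
#{M_11 ≥ 2} = #{S_11 ≥ 2} + #{S_11 ≥ 3} = 562 + 562 = 1124.
#{M_11 = 1} = 1586 - 1124 = 462.
P(M_11 = 1) = 462/2048 = 231/1024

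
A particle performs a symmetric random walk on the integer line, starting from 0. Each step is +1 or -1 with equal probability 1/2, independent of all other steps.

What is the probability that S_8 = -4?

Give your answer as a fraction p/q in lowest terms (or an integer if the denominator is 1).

Answer: 7/64

Derivation:
To reach position -4 after 8 steps: need 2 steps of +1 and 6 of -1.
Favorable paths: C(8,2) = 28
Total paths: 2^8 = 256
P = 28/256 = 7/64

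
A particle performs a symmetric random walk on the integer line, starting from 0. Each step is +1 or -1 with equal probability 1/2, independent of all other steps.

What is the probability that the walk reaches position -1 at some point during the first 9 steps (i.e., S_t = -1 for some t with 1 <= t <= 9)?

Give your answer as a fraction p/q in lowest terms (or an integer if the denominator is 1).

Answer: 193/256

Derivation:
Count via complement. Let g(t,s) = #length-t paths at position s with S_1..S_t all ≠ -1.
g(t,s) = g(t-1,s-1) + g(t-1,s+1) for s ≠ -1; g(t,-1) = 0.
t=0: g(0,0)=1
t=1: g(1,1)=1
t=2: g(2,0)=1 g(2,2)=1
t=3: g(3,1)=2 g(3,3)=1
t=4: g(4,0)=2 g(4,2)=3 g(4,4)=1
t=5: g(5,1)=5 g(5,3)=4 g(5,5)=1
t=6: g(6,0)=5 g(6,2)=9 g(6,4)=5 g(6,6)=1
t=7: g(7,1)=14 g(7,3)=14 g(7,5)=6 g(7,7)=1
t=8: g(8,0)=14 g(8,2)=28 g(8,4)=20 g(8,6)=7 g(8,8)=1
t=9: g(9,1)=42 g(9,3)=48 g(9,5)=27 g(9,7)=8 g(9,9)=1
Paths never hitting -1: Σ_s g(9,s) = 126
Paths hitting -1: 2^9 - 126 = 386
P = 386/512 = 193/256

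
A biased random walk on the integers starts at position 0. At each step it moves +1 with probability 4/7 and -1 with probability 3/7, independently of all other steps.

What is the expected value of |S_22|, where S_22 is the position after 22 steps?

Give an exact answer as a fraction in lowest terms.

S_22 takes values m ≡ 0 (mod 2) with |m| ≤ 22; P(S_22=m) = C(22,(22+m)/2) · (4/7)^((22+m)/2) · (3/7)^((22-m)/2).
Distribution: P(S=-22)=31381059609/3909821048582988049, P(S=-20)=920511081864/3909821048582988049, P(S=-18)=1841022163728/558545864083284007, P(S=-16)=16364641455360/558545864083284007, P(S=-14)=103642729217280/558545864083284007, P(S=-12)=497485100242944/558545864083284007, P(S=-10)=1879388156473344/558545864083284007, P(S=-8)=40093614004764672/3909821048582988049, P(S=-6)=100234035011911680/3909821048582988049, P(S=-4)=29698973336862720/558545864083284007, P(S=-2)=51478220450562048/558545864083284007, P(S=0)=74877411564453888/558545864083284007, P(S=2)=91516836356554752/558545864083284007, P(S=4)=93863421904158720/558545864083284007, P(S=6)=563180531424952320/3909821048582988049, P(S=8)=400483933457743872/3909821048582988049, P(S=10)=33373661121478656/558545864083284007, P(S=12)=15705252292460544/558545864083284007, P(S=14)=5816760108318720/558545864083284007, P(S=16)=1632774767247360/558545864083284007, P(S=18)=326554953449472/558545864083284007, P(S=20)=290271069732864/3909821048582988049, P(S=22)=17592186044416/3909821048582988049
E[|S_22|] = Σ_m |m|·P(S_22=m) = 17608021565686299814/3909821048582988049

Answer: 17608021565686299814/3909821048582988049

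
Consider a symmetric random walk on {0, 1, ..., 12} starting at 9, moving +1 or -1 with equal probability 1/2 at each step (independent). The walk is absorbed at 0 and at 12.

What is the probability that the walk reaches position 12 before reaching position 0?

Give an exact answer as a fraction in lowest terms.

Symmetric walk (p = 1/2): the harmonic-function argument gives P(hit 12 before 0 | start at 9) = a/N.
P = 9/12 = 3/4

Answer: 3/4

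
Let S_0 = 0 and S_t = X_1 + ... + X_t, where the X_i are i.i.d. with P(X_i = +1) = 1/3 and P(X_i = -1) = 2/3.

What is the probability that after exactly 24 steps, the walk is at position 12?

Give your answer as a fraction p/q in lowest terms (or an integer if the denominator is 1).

Answer: 8614144/282429536481

Derivation:
To reach position 12 after 24 steps: need 18 steps of +1 and 6 steps of -1.
Number of such sequences: C(24,18) = 134596
Each has probability (1/3)^18 · (2/3)^6 = 64/282429536481
P = 134596 · 64/282429536481 = 8614144/282429536481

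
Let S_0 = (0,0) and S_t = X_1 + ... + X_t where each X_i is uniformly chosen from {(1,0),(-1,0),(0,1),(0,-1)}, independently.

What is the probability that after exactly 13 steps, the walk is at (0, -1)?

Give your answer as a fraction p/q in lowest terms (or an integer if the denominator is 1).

Answer: 184041/4194304

Derivation:
Let h be the number of horizontal steps (so 13-h are vertical). To end at (0,-1) need (h+0)/2 right-steps and ((13-h)-1)/2 up-steps.
Sum over h with 0 ≤ h ≤ 12, h ≡ 0 (mod 2), 13-h ≡ 1 (mod 2):
h=0: C(13,0)·C(0,0)·C(13,6) = 1·1·1716 = 1716
h=2: C(13,2)·C(2,1)·C(11,5) = 78·2·462 = 72072
h=4: C(13,4)·C(4,2)·C(9,4) = 715·6·126 = 540540
h=6: C(13,6)·C(6,3)·C(7,3) = 1716·20·35 = 1201200
h=8: C(13,8)·C(8,4)·C(5,2) = 1287·70·10 = 900900
h=10: C(13,10)·C(10,5)·C(3,1) = 286·252·3 = 216216
h=12: C(13,12)·C(12,6)·C(1,0) = 13·924·1 = 12012
Total favorable: 2944656
Total paths: 4^13 = 67108864
P = 2944656/67108864 = 184041/4194304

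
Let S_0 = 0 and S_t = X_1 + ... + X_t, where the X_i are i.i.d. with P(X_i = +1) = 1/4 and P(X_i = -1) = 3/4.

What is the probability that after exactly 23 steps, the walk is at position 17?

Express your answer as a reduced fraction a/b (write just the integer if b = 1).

Answer: 47817/70368744177664

Derivation:
To reach position 17 after 23 steps: need 20 steps of +1 and 3 steps of -1.
Number of such sequences: C(23,20) = 1771
Each has probability (1/4)^20 · (3/4)^3 = 27/70368744177664
P = 1771 · 27/70368744177664 = 47817/70368744177664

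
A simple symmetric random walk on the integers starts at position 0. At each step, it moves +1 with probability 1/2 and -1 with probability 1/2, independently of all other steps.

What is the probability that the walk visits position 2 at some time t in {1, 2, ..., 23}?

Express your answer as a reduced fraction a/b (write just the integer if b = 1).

Count via complement. Let g(t,s) = #length-t paths at position s with S_1..S_t all ≠ 2.
g(t,s) = g(t-1,s-1) + g(t-1,s+1) for s ≠ 2; g(t,2) = 0.
t=0: g(0,0)=1
t=1: g(1,-1)=1 g(1,1)=1
t=2: g(2,-2)=1 g(2,0)=2
t=3: g(3,-3)=1 g(3,-1)=3 g(3,1)=2
t=4: g(4,-4)=1 g(4,-2)=4 g(4,0)=5
t=5: g(5,-5)=1 g(5,-3)=5 g(5,-1)=9 g(5,1)=5
t=6: g(6,-6)=1 g(6,-4)=6 g(6,-2)=14 g(6,0)=14
t=7: g(7,-7)=1 g(7,-5)=7 g(7,-3)=20 g(7,-1)=28 g(7,1)=14
t=8: g(8,-8)=1 g(8,-6)=8 g(8,-4)=27 g(8,-2)=48 g(8,0)=42
t=9: g(9,-9)=1 g(9,-7)=9 g(9,-5)=35 g(9,-3)=75 g(9,-1)=90 g(9,1)=42
t=10: g(10,-10)=1 g(10,-8)=10 g(10,-6)=44 g(10,-4)=110 g(10,-2)=165 g(10,0)=132
t=11: g(11,-11)=1 g(11,-9)=11 g(11,-7)=54 g(11,-5)=154 g(11,-3)=275 g(11,-1)=297 g(11,1)=132
t=12: g(12,-12)=1 g(12,-10)=12 g(12,-8)=65 g(12,-6)=208 g(12,-4)=429 g(12,-2)=572 g(12,0)=429
t=13: g(13,-13)=1 g(13,-11)=13 g(13,-9)=77 g(13,-7)=273 g(13,-5)=637 g(13,-3)=1001 g(13,-1)=1001 g(13,1)=429
t=14: g(14,-14)=1 g(14,-12)=14 g(14,-10)=90 g(14,-8)=350 g(14,-6)=910 g(14,-4)=1638 g(14,-2)=2002 g(14,0)=1430
t=15: g(15,-15)=1 g(15,-13)=15 g(15,-11)=104 g(15,-9)=440 g(15,-7)=1260 g(15,-5)=2548 g(15,-3)=3640 g(15,-1)=3432 g(15,1)=1430
t=16: g(16,-16)=1 g(16,-14)=16 g(16,-12)=119 g(16,-10)=544 g(16,-8)=1700 g(16,-6)=3808 g(16,-4)=6188 g(16,-2)=7072 g(16,0)=4862
t=17: g(17,-17)=1 g(17,-15)=17 g(17,-13)=135 g(17,-11)=663 g(17,-9)=2244 g(17,-7)=5508 g(17,-5)=9996 g(17,-3)=13260 g(17,-1)=11934 g(17,1)=4862
t=18: g(18,-18)=1 g(18,-16)=18 g(18,-14)=152 g(18,-12)=798 g(18,-10)=2907 g(18,-8)=7752 g(18,-6)=15504 g(18,-4)=23256 g(18,-2)=25194 g(18,0)=16796
t=19: g(19,-19)=1 g(19,-17)=19 g(19,-15)=170 g(19,-13)=950 g(19,-11)=3705 g(19,-9)=10659 g(19,-7)=23256 g(19,-5)=38760 g(19,-3)=48450 g(19,-1)=41990 g(19,1)=16796
t=20: g(20,-20)=1 g(20,-18)=20 g(20,-16)=189 g(20,-14)=1120 g(20,-12)=4655 g(20,-10)=14364 g(20,-8)=33915 g(20,-6)=62016 g(20,-4)=87210 g(20,-2)=90440 g(20,0)=58786
t=21: g(21,-21)=1 g(21,-19)=21 g(21,-17)=209 g(21,-15)=1309 g(21,-13)=5775 g(21,-11)=19019 g(21,-9)=48279 g(21,-7)=95931 g(21,-5)=149226 g(21,-3)=177650 g(21,-1)=149226 g(21,1)=58786
t=22: g(22,-22)=1 g(22,-20)=22 g(22,-18)=230 g(22,-16)=1518 g(22,-14)=7084 g(22,-12)=24794 g(22,-10)=67298 g(22,-8)=144210 g(22,-6)=245157 g(22,-4)=326876 g(22,-2)=326876 g(22,0)=208012
t=23: g(23,-23)=1 g(23,-21)=23 g(23,-19)=252 g(23,-17)=1748 g(23,-15)=8602 g(23,-13)=31878 g(23,-11)=92092 g(23,-9)=211508 g(23,-7)=389367 g(23,-5)=572033 g(23,-3)=653752 g(23,-1)=534888 g(23,1)=208012
Paths never hitting 2: Σ_s g(23,s) = 2704156
Paths hitting 2: 2^23 - 2704156 = 5684452
P = 5684452/8388608 = 1421113/2097152

Answer: 1421113/2097152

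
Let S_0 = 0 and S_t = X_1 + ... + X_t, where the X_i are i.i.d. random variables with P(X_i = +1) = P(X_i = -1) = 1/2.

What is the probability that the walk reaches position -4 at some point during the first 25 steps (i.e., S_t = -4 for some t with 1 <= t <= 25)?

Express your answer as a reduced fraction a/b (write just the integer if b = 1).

Answer: 1779879/4194304

Derivation:
Count via complement. Let g(t,s) = #length-t paths at position s with S_1..S_t all ≠ -4.
g(t,s) = g(t-1,s-1) + g(t-1,s+1) for s ≠ -4; g(t,-4) = 0.
t=0: g(0,0)=1
t=1: g(1,-1)=1 g(1,1)=1
t=2: g(2,-2)=1 g(2,0)=2 g(2,2)=1
t=3: g(3,-3)=1 g(3,-1)=3 g(3,1)=3 g(3,3)=1
t=4: g(4,-2)=4 g(4,0)=6 g(4,2)=4 g(4,4)=1
t=5: g(5,-3)=4 g(5,-1)=10 g(5,1)=10 g(5,3)=5 g(5,5)=1
t=6: g(6,-2)=14 g(6,0)=20 g(6,2)=15 g(6,4)=6 g(6,6)=1
t=7: g(7,-3)=14 g(7,-1)=34 g(7,1)=35 g(7,3)=21 g(7,5)=7 g(7,7)=1
t=8: g(8,-2)=48 g(8,0)=69 g(8,2)=56 g(8,4)=28 g(8,6)=8 g(8,8)=1
t=9: g(9,-3)=48 g(9,-1)=117 g(9,1)=125 g(9,3)=84 g(9,5)=36 g(9,7)=9 g(9,9)=1
t=10: g(10,-2)=165 g(10,0)=242 g(10,2)=209 g(10,4)=120 g(10,6)=45 g(10,8)=10 g(10,10)=1
t=11: g(11,-3)=165 g(11,-1)=407 g(11,1)=451 g(11,3)=329 g(11,5)=165 g(11,7)=55 g(11,9)=11 g(11,11)=1
t=12: g(12,-2)=572 g(12,0)=858 g(12,2)=780 g(12,4)=494 g(12,6)=220 g(12,8)=66 g(12,10)=12 g(12,12)=1
t=13: g(13,-3)=572 g(13,-1)=1430 g(13,1)=1638 g(13,3)=1274 g(13,5)=714 g(13,7)=286 g(13,9)=78 g(13,11)=13 g(13,13)=1
t=14: g(14,-2)=2002 g(14,0)=3068 g(14,2)=2912 g(14,4)=1988 g(14,6)=1000 g(14,8)=364 g(14,10)=91 g(14,12)=14 g(14,14)=1
t=15: g(15,-3)=2002 g(15,-1)=5070 g(15,1)=5980 g(15,3)=4900 g(15,5)=2988 g(15,7)=1364 g(15,9)=455 g(15,11)=105 g(15,13)=15 g(15,15)=1
t=16: g(16,-2)=7072 g(16,0)=11050 g(16,2)=10880 g(16,4)=7888 g(16,6)=4352 g(16,8)=1819 g(16,10)=560 g(16,12)=120 g(16,14)=16 g(16,16)=1
t=17: g(17,-3)=7072 g(17,-1)=18122 g(17,1)=21930 g(17,3)=18768 g(17,5)=12240 g(17,7)=6171 g(17,9)=2379 g(17,11)=680 g(17,13)=136 g(17,15)=17 g(17,17)=1
t=18: g(18,-2)=25194 g(18,0)=40052 g(18,2)=40698 g(18,4)=31008 g(18,6)=18411 g(18,8)=8550 g(18,10)=3059 g(18,12)=816 g(18,14)=153 g(18,16)=18 g(18,18)=1
t=19: g(19,-3)=25194 g(19,-1)=65246 g(19,1)=80750 g(19,3)=71706 g(19,5)=49419 g(19,7)=26961 g(19,9)=11609 g(19,11)=3875 g(19,13)=969 g(19,15)=171 g(19,17)=19 g(19,19)=1
t=20: g(20,-2)=90440 g(20,0)=145996 g(20,2)=152456 g(20,4)=121125 g(20,6)=76380 g(20,8)=38570 g(20,10)=15484 g(20,12)=4844 g(20,14)=1140 g(20,16)=190 g(20,18)=20 g(20,20)=1
t=21: g(21,-3)=90440 g(21,-1)=236436 g(21,1)=298452 g(21,3)=273581 g(21,5)=197505 g(21,7)=114950 g(21,9)=54054 g(21,11)=20328 g(21,13)=5984 g(21,15)=1330 g(21,17)=210 g(21,19)=21 g(21,21)=1
t=22: g(22,-2)=326876 g(22,0)=534888 g(22,2)=572033 g(22,4)=471086 g(22,6)=312455 g(22,8)=169004 g(22,10)=74382 g(22,12)=26312 g(22,14)=7314 g(22,16)=1540 g(22,18)=231 g(22,20)=22 g(22,22)=1
t=23: g(23,-3)=326876 g(23,-1)=861764 g(23,1)=1106921 g(23,3)=1043119 g(23,5)=783541 g(23,7)=481459 g(23,9)=243386 g(23,11)=100694 g(23,13)=33626 g(23,15)=8854 g(23,17)=1771 g(23,19)=253 g(23,21)=23 g(23,23)=1
t=24: g(24,-2)=1188640 g(24,0)=1968685 g(24,2)=2150040 g(24,4)=1826660 g(24,6)=1265000 g(24,8)=724845 g(24,10)=344080 g(24,12)=134320 g(24,14)=42480 g(24,16)=10625 g(24,18)=2024 g(24,20)=276 g(24,22)=24 g(24,24)=1
t=25: g(25,-3)=1188640 g(25,-1)=3157325 g(25,1)=4118725 g(25,3)=3976700 g(25,5)=3091660 g(25,7)=1989845 g(25,9)=1068925 g(25,11)=478400 g(25,13)=176800 g(25,15)=53105 g(25,17)=12649 g(25,19)=2300 g(25,21)=300 g(25,23)=25 g(25,25)=1
Paths never hitting -4: Σ_s g(25,s) = 19315400
Paths hitting -4: 2^25 - 19315400 = 14239032
P = 14239032/33554432 = 1779879/4194304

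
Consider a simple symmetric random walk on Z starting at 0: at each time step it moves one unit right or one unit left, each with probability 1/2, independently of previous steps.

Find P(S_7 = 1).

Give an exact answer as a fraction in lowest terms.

To reach position 1 after 7 steps: need 4 steps of +1 and 3 of -1.
Favorable paths: C(7,4) = 35
Total paths: 2^7 = 128
P = 35/128 = 35/128

Answer: 35/128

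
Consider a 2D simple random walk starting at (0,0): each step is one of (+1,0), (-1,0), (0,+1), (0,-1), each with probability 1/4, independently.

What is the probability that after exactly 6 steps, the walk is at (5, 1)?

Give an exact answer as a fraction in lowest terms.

Let h be the number of horizontal steps (so 6-h are vertical). To end at (5,1) need (h+5)/2 right-steps and ((6-h)+1)/2 up-steps.
Sum over h with 5 ≤ h ≤ 5, h ≡ 1 (mod 2), 6-h ≡ 1 (mod 2):
h=5: C(6,5)·C(5,5)·C(1,1) = 6·1·1 = 6
Total favorable: 6
Total paths: 4^6 = 4096
P = 6/4096 = 3/2048

Answer: 3/2048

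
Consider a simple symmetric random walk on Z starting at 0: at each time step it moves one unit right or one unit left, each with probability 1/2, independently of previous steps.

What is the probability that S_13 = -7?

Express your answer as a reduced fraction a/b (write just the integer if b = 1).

Answer: 143/4096

Derivation:
To reach position -7 after 13 steps: need 3 steps of +1 and 10 of -1.
Favorable paths: C(13,3) = 286
Total paths: 2^13 = 8192
P = 286/8192 = 143/4096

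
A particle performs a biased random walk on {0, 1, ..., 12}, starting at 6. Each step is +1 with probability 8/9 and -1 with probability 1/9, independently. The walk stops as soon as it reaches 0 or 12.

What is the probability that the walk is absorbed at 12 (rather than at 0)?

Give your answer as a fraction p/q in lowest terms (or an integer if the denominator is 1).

Answer: 262144/262145

Derivation:
Biased walk: p = 8/9, q = 1/9, r = q/p = 1/8
Gambler's ruin: P(hit 12 before 0 | start at 6) = (1 - r^a)/(1 - r^N)
r^6 = 1/262144; r^12 = 1/68719476736
P = (1 - 1/262144) / (1 - 1/68719476736) = 262143/262144 / 68719476735/68719476736 = 262144/262145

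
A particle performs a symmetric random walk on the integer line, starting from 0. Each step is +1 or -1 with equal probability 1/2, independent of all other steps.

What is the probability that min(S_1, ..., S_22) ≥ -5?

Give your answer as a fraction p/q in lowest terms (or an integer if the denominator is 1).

Answer: 1656667/2097152

Derivation:
Let f(t,s) = #length-t paths at position s with S_1..S_t all ≥ -5.
f(t,s) = f(t-1,s-1) + f(t-1,s+1) for s ≥ -5; f(t,s) = 0 for s < -5.
t=0: f(0,0)=1
t=1: f(1,-1)=1 f(1,1)=1
t=2: f(2,-2)=1 f(2,0)=2 f(2,2)=1
t=3: f(3,-3)=1 f(3,-1)=3 f(3,1)=3 f(3,3)=1
t=4: f(4,-4)=1 f(4,-2)=4 f(4,0)=6 f(4,2)=4 f(4,4)=1
t=5: f(5,-5)=1 f(5,-3)=5 f(5,-1)=10 f(5,1)=10 f(5,3)=5 f(5,5)=1
t=6: f(6,-4)=6 f(6,-2)=15 f(6,0)=20 f(6,2)=15 f(6,4)=6 f(6,6)=1
t=7: f(7,-5)=6 f(7,-3)=21 f(7,-1)=35 f(7,1)=35 f(7,3)=21 f(7,5)=7 f(7,7)=1
t=8: f(8,-4)=27 f(8,-2)=56 f(8,0)=70 f(8,2)=56 f(8,4)=28 f(8,6)=8 f(8,8)=1
t=9: f(9,-5)=27 f(9,-3)=83 f(9,-1)=126 f(9,1)=126 f(9,3)=84 f(9,5)=36 f(9,7)=9 f(9,9)=1
t=10: f(10,-4)=110 f(10,-2)=209 f(10,0)=252 f(10,2)=210 f(10,4)=120 f(10,6)=45 f(10,8)=10 f(10,10)=1
t=11: f(11,-5)=110 f(11,-3)=319 f(11,-1)=461 f(11,1)=462 f(11,3)=330 f(11,5)=165 f(11,7)=55 f(11,9)=11 f(11,11)=1
t=12: f(12,-4)=429 f(12,-2)=780 f(12,0)=923 f(12,2)=792 f(12,4)=495 f(12,6)=220 f(12,8)=66 f(12,10)=12 f(12,12)=1
t=13: f(13,-5)=429 f(13,-3)=1209 f(13,-1)=1703 f(13,1)=1715 f(13,3)=1287 f(13,5)=715 f(13,7)=286 f(13,9)=78 f(13,11)=13 f(13,13)=1
t=14: f(14,-4)=1638 f(14,-2)=2912 f(14,0)=3418 f(14,2)=3002 f(14,4)=2002 f(14,6)=1001 f(14,8)=364 f(14,10)=91 f(14,12)=14 f(14,14)=1
t=15: f(15,-5)=1638 f(15,-3)=4550 f(15,-1)=6330 f(15,1)=6420 f(15,3)=5004 f(15,5)=3003 f(15,7)=1365 f(15,9)=455 f(15,11)=105 f(15,13)=15 f(15,15)=1
t=16: f(16,-4)=6188 f(16,-2)=10880 f(16,0)=12750 f(16,2)=11424 f(16,4)=8007 f(16,6)=4368 f(16,8)=1820 f(16,10)=560 f(16,12)=120 f(16,14)=16 f(16,16)=1
t=17: f(17,-5)=6188 f(17,-3)=17068 f(17,-1)=23630 f(17,1)=24174 f(17,3)=19431 f(17,5)=12375 f(17,7)=6188 f(17,9)=2380 f(17,11)=680 f(17,13)=136 f(17,15)=17 f(17,17)=1
t=18: f(18,-4)=23256 f(18,-2)=40698 f(18,0)=47804 f(18,2)=43605 f(18,4)=31806 f(18,6)=18563 f(18,8)=8568 f(18,10)=3060 f(18,12)=816 f(18,14)=153 f(18,16)=18 f(18,18)=1
t=19: f(19,-5)=23256 f(19,-3)=63954 f(19,-1)=88502 f(19,1)=91409 f(19,3)=75411 f(19,5)=50369 f(19,7)=27131 f(19,9)=11628 f(19,11)=3876 f(19,13)=969 f(19,15)=171 f(19,17)=19 f(19,19)=1
t=20: f(20,-4)=87210 f(20,-2)=152456 f(20,0)=179911 f(20,2)=166820 f(20,4)=125780 f(20,6)=77500 f(20,8)=38759 f(20,10)=15504 f(20,12)=4845 f(20,14)=1140 f(20,16)=190 f(20,18)=20 f(20,20)=1
t=21: f(21,-5)=87210 f(21,-3)=239666 f(21,-1)=332367 f(21,1)=346731 f(21,3)=292600 f(21,5)=203280 f(21,7)=116259 f(21,9)=54263 f(21,11)=20349 f(21,13)=5985 f(21,15)=1330 f(21,17)=210 f(21,19)=21 f(21,21)=1
t=22: f(22,-4)=326876 f(22,-2)=572033 f(22,0)=679098 f(22,2)=639331 f(22,4)=495880 f(22,6)=319539 f(22,8)=170522 f(22,10)=74612 f(22,12)=26334 f(22,14)=7315 f(22,16)=1540 f(22,18)=231 f(22,20)=22 f(22,22)=1
Σ_s f(22,s) = 3313334
P = 3313334/4194304 = 1656667/2097152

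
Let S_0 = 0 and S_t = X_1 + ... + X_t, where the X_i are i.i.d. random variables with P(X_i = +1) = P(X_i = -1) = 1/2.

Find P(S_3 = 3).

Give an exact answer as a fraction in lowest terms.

Answer: 1/8

Derivation:
To reach position 3 after 3 steps: need 3 steps of +1 and 0 of -1.
Favorable paths: C(3,3) = 1
Total paths: 2^3 = 8
P = 1/8 = 1/8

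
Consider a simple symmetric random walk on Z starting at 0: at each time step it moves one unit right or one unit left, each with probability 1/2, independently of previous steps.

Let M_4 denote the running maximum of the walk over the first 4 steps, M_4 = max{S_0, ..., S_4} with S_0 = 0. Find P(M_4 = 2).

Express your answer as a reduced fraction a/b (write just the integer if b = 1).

Let M_4 = max(S_0,...,S_4). Use the reflection principle: for j ≥ 1, #{paths with M_4 ≥ j} = #{S_4 ≥ j} + #{S_4 ≥ j+1}.
By reflection, #{M_4 ≥ 2} = #{S_4 ≥ 2} + #{S_4 ≥ 3} = 5 + 1 = 6.
#{M_4 ≥ 3} = #{S_4 ≥ 3} + #{S_4 ≥ 4} = 1 + 1 = 2.
#{M_4 = 2} = 6 - 2 = 4.
P(M_4 = 2) = 4/16 = 1/4

Answer: 1/4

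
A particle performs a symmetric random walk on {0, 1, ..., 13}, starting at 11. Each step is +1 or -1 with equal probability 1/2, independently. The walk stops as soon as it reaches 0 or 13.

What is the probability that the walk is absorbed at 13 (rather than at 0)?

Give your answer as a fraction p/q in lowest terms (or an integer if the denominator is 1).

Symmetric walk (p = 1/2): the harmonic-function argument gives P(hit 13 before 0 | start at 11) = a/N.
P = 11/13 = 11/13

Answer: 11/13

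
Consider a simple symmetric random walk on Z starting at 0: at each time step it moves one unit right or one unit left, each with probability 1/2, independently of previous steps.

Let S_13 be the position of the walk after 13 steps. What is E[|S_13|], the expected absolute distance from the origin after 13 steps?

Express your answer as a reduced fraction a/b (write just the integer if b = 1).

Answer: 3003/1024

Derivation:
S_13 takes values m ≡ 1 (mod 2) with |m| ≤ 13; P(S_13=m) = C(13,(13+m)/2)/2^13.
Total paths: 2^13 = 8192
Distribution: P(S=-13)=1/8192, P(S=-11)=13/8192, P(S=-9)=78/8192, P(S=-7)=286/8192, P(S=-5)=715/8192, P(S=-3)=1287/8192, P(S=-1)=1716/8192, P(S=1)=1716/8192, P(S=3)=1287/8192, P(S=5)=715/8192, P(S=7)=286/8192, P(S=9)=78/8192, P(S=11)=13/8192, P(S=13)=1/8192
E[|S_13|] = Σ_m |m|·P(S_13=m) = 24024/8192 = 3003/1024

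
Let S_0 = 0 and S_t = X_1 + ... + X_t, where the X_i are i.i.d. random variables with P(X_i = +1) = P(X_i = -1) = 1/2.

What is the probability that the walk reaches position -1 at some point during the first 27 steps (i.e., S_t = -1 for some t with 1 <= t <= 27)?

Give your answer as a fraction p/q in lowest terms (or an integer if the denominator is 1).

Count via complement. Let g(t,s) = #length-t paths at position s with S_1..S_t all ≠ -1.
g(t,s) = g(t-1,s-1) + g(t-1,s+1) for s ≠ -1; g(t,-1) = 0.
t=0: g(0,0)=1
t=1: g(1,1)=1
t=2: g(2,0)=1 g(2,2)=1
t=3: g(3,1)=2 g(3,3)=1
t=4: g(4,0)=2 g(4,2)=3 g(4,4)=1
t=5: g(5,1)=5 g(5,3)=4 g(5,5)=1
t=6: g(6,0)=5 g(6,2)=9 g(6,4)=5 g(6,6)=1
t=7: g(7,1)=14 g(7,3)=14 g(7,5)=6 g(7,7)=1
t=8: g(8,0)=14 g(8,2)=28 g(8,4)=20 g(8,6)=7 g(8,8)=1
t=9: g(9,1)=42 g(9,3)=48 g(9,5)=27 g(9,7)=8 g(9,9)=1
t=10: g(10,0)=42 g(10,2)=90 g(10,4)=75 g(10,6)=35 g(10,8)=9 g(10,10)=1
t=11: g(11,1)=132 g(11,3)=165 g(11,5)=110 g(11,7)=44 g(11,9)=10 g(11,11)=1
t=12: g(12,0)=132 g(12,2)=297 g(12,4)=275 g(12,6)=154 g(12,8)=54 g(12,10)=11 g(12,12)=1
t=13: g(13,1)=429 g(13,3)=572 g(13,5)=429 g(13,7)=208 g(13,9)=65 g(13,11)=12 g(13,13)=1
t=14: g(14,0)=429 g(14,2)=1001 g(14,4)=1001 g(14,6)=637 g(14,8)=273 g(14,10)=77 g(14,12)=13 g(14,14)=1
t=15: g(15,1)=1430 g(15,3)=2002 g(15,5)=1638 g(15,7)=910 g(15,9)=350 g(15,11)=90 g(15,13)=14 g(15,15)=1
t=16: g(16,0)=1430 g(16,2)=3432 g(16,4)=3640 g(16,6)=2548 g(16,8)=1260 g(16,10)=440 g(16,12)=104 g(16,14)=15 g(16,16)=1
t=17: g(17,1)=4862 g(17,3)=7072 g(17,5)=6188 g(17,7)=3808 g(17,9)=1700 g(17,11)=544 g(17,13)=119 g(17,15)=16 g(17,17)=1
t=18: g(18,0)=4862 g(18,2)=11934 g(18,4)=13260 g(18,6)=9996 g(18,8)=5508 g(18,10)=2244 g(18,12)=663 g(18,14)=135 g(18,16)=17 g(18,18)=1
t=19: g(19,1)=16796 g(19,3)=25194 g(19,5)=23256 g(19,7)=15504 g(19,9)=7752 g(19,11)=2907 g(19,13)=798 g(19,15)=152 g(19,17)=18 g(19,19)=1
t=20: g(20,0)=16796 g(20,2)=41990 g(20,4)=48450 g(20,6)=38760 g(20,8)=23256 g(20,10)=10659 g(20,12)=3705 g(20,14)=950 g(20,16)=170 g(20,18)=19 g(20,20)=1
t=21: g(21,1)=58786 g(21,3)=90440 g(21,5)=87210 g(21,7)=62016 g(21,9)=33915 g(21,11)=14364 g(21,13)=4655 g(21,15)=1120 g(21,17)=189 g(21,19)=20 g(21,21)=1
t=22: g(22,0)=58786 g(22,2)=149226 g(22,4)=177650 g(22,6)=149226 g(22,8)=95931 g(22,10)=48279 g(22,12)=19019 g(22,14)=5775 g(22,16)=1309 g(22,18)=209 g(22,20)=21 g(22,22)=1
t=23: g(23,1)=208012 g(23,3)=326876 g(23,5)=326876 g(23,7)=245157 g(23,9)=144210 g(23,11)=67298 g(23,13)=24794 g(23,15)=7084 g(23,17)=1518 g(23,19)=230 g(23,21)=22 g(23,23)=1
t=24: g(24,0)=208012 g(24,2)=534888 g(24,4)=653752 g(24,6)=572033 g(24,8)=389367 g(24,10)=211508 g(24,12)=92092 g(24,14)=31878 g(24,16)=8602 g(24,18)=1748 g(24,20)=252 g(24,22)=23 g(24,24)=1
t=25: g(25,1)=742900 g(25,3)=1188640 g(25,5)=1225785 g(25,7)=961400 g(25,9)=600875 g(25,11)=303600 g(25,13)=123970 g(25,15)=40480 g(25,17)=10350 g(25,19)=2000 g(25,21)=275 g(25,23)=24 g(25,25)=1
t=26: g(26,0)=742900 g(26,2)=1931540 g(26,4)=2414425 g(26,6)=2187185 g(26,8)=1562275 g(26,10)=904475 g(26,12)=427570 g(26,14)=164450 g(26,16)=50830 g(26,18)=12350 g(26,20)=2275 g(26,22)=299 g(26,24)=25 g(26,26)=1
t=27: g(27,1)=2674440 g(27,3)=4345965 g(27,5)=4601610 g(27,7)=3749460 g(27,9)=2466750 g(27,11)=1332045 g(27,13)=592020 g(27,15)=215280 g(27,17)=63180 g(27,19)=14625 g(27,21)=2574 g(27,23)=324 g(27,25)=26 g(27,27)=1
Paths never hitting -1: Σ_s g(27,s) = 20058300
Paths hitting -1: 2^27 - 20058300 = 114159428
P = 114159428/134217728 = 28539857/33554432

Answer: 28539857/33554432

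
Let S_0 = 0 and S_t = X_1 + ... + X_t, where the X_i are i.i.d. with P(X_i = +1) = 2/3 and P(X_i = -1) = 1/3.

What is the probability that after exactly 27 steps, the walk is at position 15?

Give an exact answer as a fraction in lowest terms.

To reach position 15 after 27 steps: need 21 steps of +1 and 6 steps of -1.
Number of such sequences: C(27,21) = 296010
Each has probability (2/3)^21 · (1/3)^6 = 2097152/7625597484987
P = 296010 · 2097152/7625597484987 = 68975329280/847288609443

Answer: 68975329280/847288609443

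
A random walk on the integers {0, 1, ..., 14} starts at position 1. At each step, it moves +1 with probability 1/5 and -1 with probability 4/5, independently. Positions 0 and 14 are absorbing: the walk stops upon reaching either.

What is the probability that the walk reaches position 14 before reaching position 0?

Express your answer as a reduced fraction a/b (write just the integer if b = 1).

Answer: 1/89478485

Derivation:
Biased walk: p = 1/5, q = 4/5, r = q/p = 4
Gambler's ruin: P(hit 14 before 0 | start at 1) = (1 - r^a)/(1 - r^N)
r^1 = 4; r^14 = 268435456
P = (1 - 4) / (1 - 268435456) = -3 / -268435455 = 1/89478485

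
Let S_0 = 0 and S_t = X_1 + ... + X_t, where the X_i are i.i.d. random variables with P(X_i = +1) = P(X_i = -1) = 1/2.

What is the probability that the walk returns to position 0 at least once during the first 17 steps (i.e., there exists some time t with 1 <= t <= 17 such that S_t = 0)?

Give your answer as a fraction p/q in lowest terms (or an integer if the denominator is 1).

Answer: 26333/32768

Derivation:
Count via complement. Let g(t,s) = #length-t paths at position s with S_1..S_t all ≠ 0.
g(t,s) = g(t-1,s-1) + g(t-1,s+1) for s ≠ 0; g(t,0) = 0.
t=0: g(0,0)=1
t=1: g(1,-1)=1 g(1,1)=1
t=2: g(2,-2)=1 g(2,2)=1
t=3: g(3,-3)=1 g(3,-1)=1 g(3,1)=1 g(3,3)=1
t=4: g(4,-4)=1 g(4,-2)=2 g(4,2)=2 g(4,4)=1
t=5: g(5,-5)=1 g(5,-3)=3 g(5,-1)=2 g(5,1)=2 g(5,3)=3 g(5,5)=1
t=6: g(6,-6)=1 g(6,-4)=4 g(6,-2)=5 g(6,2)=5 g(6,4)=4 g(6,6)=1
t=7: g(7,-7)=1 g(7,-5)=5 g(7,-3)=9 g(7,-1)=5 g(7,1)=5 g(7,3)=9 g(7,5)=5 g(7,7)=1
t=8: g(8,-8)=1 g(8,-6)=6 g(8,-4)=14 g(8,-2)=14 g(8,2)=14 g(8,4)=14 g(8,6)=6 g(8,8)=1
t=9: g(9,-9)=1 g(9,-7)=7 g(9,-5)=20 g(9,-3)=28 g(9,-1)=14 g(9,1)=14 g(9,3)=28 g(9,5)=20 g(9,7)=7 g(9,9)=1
t=10: g(10,-10)=1 g(10,-8)=8 g(10,-6)=27 g(10,-4)=48 g(10,-2)=42 g(10,2)=42 g(10,4)=48 g(10,6)=27 g(10,8)=8 g(10,10)=1
t=11: g(11,-11)=1 g(11,-9)=9 g(11,-7)=35 g(11,-5)=75 g(11,-3)=90 g(11,-1)=42 g(11,1)=42 g(11,3)=90 g(11,5)=75 g(11,7)=35 g(11,9)=9 g(11,11)=1
t=12: g(12,-12)=1 g(12,-10)=10 g(12,-8)=44 g(12,-6)=110 g(12,-4)=165 g(12,-2)=132 g(12,2)=132 g(12,4)=165 g(12,6)=110 g(12,8)=44 g(12,10)=10 g(12,12)=1
t=13: g(13,-13)=1 g(13,-11)=11 g(13,-9)=54 g(13,-7)=154 g(13,-5)=275 g(13,-3)=297 g(13,-1)=132 g(13,1)=132 g(13,3)=297 g(13,5)=275 g(13,7)=154 g(13,9)=54 g(13,11)=11 g(13,13)=1
t=14: g(14,-14)=1 g(14,-12)=12 g(14,-10)=65 g(14,-8)=208 g(14,-6)=429 g(14,-4)=572 g(14,-2)=429 g(14,2)=429 g(14,4)=572 g(14,6)=429 g(14,8)=208 g(14,10)=65 g(14,12)=12 g(14,14)=1
t=15: g(15,-15)=1 g(15,-13)=13 g(15,-11)=77 g(15,-9)=273 g(15,-7)=637 g(15,-5)=1001 g(15,-3)=1001 g(15,-1)=429 g(15,1)=429 g(15,3)=1001 g(15,5)=1001 g(15,7)=637 g(15,9)=273 g(15,11)=77 g(15,13)=13 g(15,15)=1
t=16: g(16,-16)=1 g(16,-14)=14 g(16,-12)=90 g(16,-10)=350 g(16,-8)=910 g(16,-6)=1638 g(16,-4)=2002 g(16,-2)=1430 g(16,2)=1430 g(16,4)=2002 g(16,6)=1638 g(16,8)=910 g(16,10)=350 g(16,12)=90 g(16,14)=14 g(16,16)=1
t=17: g(17,-17)=1 g(17,-15)=15 g(17,-13)=104 g(17,-11)=440 g(17,-9)=1260 g(17,-7)=2548 g(17,-5)=3640 g(17,-3)=3432 g(17,-1)=1430 g(17,1)=1430 g(17,3)=3432 g(17,5)=3640 g(17,7)=2548 g(17,9)=1260 g(17,11)=440 g(17,13)=104 g(17,15)=15 g(17,17)=1
Paths never hitting 0: Σ_s g(17,s) = 25740
Paths hitting 0: 2^17 - 25740 = 105332
P = 105332/131072 = 26333/32768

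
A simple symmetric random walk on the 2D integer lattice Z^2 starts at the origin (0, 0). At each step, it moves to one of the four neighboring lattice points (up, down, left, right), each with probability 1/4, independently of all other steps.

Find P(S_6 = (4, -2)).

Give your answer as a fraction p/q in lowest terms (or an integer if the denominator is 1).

Let h be the number of horizontal steps (so 6-h are vertical). To end at (4,-2) need (h+4)/2 right-steps and ((6-h)-2)/2 up-steps.
Sum over h with 4 ≤ h ≤ 4, h ≡ 0 (mod 2), 6-h ≡ 0 (mod 2):
h=4: C(6,4)·C(4,4)·C(2,0) = 15·1·1 = 15
Total favorable: 15
Total paths: 4^6 = 4096
P = 15/4096 = 15/4096

Answer: 15/4096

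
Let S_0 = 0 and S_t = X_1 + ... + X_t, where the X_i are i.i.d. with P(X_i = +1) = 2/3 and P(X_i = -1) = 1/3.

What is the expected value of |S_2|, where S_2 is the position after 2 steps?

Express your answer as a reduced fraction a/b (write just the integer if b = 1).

S_2 takes values m ≡ 0 (mod 2) with |m| ≤ 2; P(S_2=m) = C(2,(2+m)/2) · (2/3)^((2+m)/2) · (1/3)^((2-m)/2).
Distribution: P(S=-2)=1/9, P(S=0)=4/9, P(S=2)=4/9
E[|S_2|] = Σ_m |m|·P(S_2=m) = 10/9

Answer: 10/9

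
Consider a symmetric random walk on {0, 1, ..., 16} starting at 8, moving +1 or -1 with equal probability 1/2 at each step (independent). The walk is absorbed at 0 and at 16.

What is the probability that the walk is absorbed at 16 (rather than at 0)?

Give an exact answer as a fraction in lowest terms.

Symmetric walk (p = 1/2): the harmonic-function argument gives P(hit 16 before 0 | start at 8) = a/N.
P = 8/16 = 1/2

Answer: 1/2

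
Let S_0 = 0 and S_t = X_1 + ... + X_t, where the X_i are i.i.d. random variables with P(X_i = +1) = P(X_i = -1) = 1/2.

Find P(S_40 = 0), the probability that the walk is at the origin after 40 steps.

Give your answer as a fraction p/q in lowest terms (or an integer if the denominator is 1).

To return to 0 after 40 steps: need exactly 20 steps of +1 and 20 of -1.
Favorable paths: C(40,20) = 137846528820
Total paths: 2^40 = 1099511627776
P = 137846528820/1099511627776 = 34461632205/274877906944

Answer: 34461632205/274877906944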